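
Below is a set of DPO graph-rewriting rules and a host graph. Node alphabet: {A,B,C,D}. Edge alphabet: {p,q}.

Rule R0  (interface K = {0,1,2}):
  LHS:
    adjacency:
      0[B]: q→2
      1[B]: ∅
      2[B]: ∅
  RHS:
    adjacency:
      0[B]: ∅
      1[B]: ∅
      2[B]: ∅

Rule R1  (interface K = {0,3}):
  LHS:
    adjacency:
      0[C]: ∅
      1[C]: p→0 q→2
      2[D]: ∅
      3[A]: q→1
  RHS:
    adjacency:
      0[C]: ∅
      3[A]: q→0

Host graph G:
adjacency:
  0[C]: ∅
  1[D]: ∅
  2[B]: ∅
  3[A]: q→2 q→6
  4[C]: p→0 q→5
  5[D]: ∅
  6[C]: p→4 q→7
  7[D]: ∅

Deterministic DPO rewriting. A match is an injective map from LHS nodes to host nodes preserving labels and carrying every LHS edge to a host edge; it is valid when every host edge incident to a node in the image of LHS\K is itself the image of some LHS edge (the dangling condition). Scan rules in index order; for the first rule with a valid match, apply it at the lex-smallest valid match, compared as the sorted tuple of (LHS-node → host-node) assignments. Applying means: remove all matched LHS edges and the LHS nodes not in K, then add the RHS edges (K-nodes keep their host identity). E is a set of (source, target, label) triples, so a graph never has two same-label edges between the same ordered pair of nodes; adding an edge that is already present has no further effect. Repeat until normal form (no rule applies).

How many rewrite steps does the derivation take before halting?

start.  V:8 E:6  edges: 3-q->2 3-q->6 4-p->0 4-q->5 6-p->4 6-q->7
1. fire R1 via {0↦4, 1↦6, 2↦7, 3↦3}  →  V:6 E:4  edges: 3-q->2 3-q->4 4-p->0 4-q->5
2. fire R1 via {0↦0, 1↦4, 2↦5, 3↦3}  →  V:4 E:2  edges: 3-q->0 3-q->2
halt: no rule applies after step 2

Answer: 2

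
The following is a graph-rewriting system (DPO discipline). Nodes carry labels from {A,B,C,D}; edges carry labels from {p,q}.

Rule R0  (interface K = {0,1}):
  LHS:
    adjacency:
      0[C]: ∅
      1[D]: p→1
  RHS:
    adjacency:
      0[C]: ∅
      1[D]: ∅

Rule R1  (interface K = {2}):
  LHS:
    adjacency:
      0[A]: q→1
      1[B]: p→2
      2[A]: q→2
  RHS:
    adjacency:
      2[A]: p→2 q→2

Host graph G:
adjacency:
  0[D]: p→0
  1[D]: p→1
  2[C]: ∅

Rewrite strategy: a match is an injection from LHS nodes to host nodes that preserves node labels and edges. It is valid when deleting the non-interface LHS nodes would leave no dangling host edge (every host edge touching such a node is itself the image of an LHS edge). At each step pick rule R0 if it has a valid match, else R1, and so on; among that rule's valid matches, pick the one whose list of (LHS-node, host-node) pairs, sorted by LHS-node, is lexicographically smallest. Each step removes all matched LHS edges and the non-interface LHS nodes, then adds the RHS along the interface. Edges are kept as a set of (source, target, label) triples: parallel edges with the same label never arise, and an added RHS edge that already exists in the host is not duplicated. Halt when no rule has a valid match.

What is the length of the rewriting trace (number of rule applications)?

initial: |V|=3 |E|=2  E = 0-p->0 1-p->1
step 1: apply R0 at {0↦2, 1↦0}  → |V|=3 |E|=1  E = 1-p->1
step 2: apply R0 at {0↦2, 1↦1}  → |V|=3 |E|=0  E = ∅
normal form: no rule applies after step 2

Answer: 2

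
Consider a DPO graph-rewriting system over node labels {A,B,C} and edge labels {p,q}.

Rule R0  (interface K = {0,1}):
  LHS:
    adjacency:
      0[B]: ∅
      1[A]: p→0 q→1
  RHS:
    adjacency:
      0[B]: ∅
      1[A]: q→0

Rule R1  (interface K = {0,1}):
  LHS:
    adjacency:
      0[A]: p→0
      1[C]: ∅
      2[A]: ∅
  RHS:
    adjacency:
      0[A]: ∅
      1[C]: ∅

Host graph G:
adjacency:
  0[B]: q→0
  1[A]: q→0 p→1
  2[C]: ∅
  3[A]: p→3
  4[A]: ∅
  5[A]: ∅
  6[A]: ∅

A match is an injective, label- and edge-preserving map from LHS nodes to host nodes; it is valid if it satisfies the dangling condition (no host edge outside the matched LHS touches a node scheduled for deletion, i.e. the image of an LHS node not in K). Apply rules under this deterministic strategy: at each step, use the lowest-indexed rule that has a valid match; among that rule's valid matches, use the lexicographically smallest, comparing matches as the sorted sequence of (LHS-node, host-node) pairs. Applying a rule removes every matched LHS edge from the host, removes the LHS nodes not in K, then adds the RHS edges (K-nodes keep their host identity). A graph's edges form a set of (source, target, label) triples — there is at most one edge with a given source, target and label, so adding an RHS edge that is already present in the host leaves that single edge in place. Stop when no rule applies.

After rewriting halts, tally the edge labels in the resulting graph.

initial: |V|=7 |E|=4  E = 0-q->0 1-q->0 1-p->1 3-p->3
step 1: apply R1 at {0↦1, 1↦2, 2↦4}  → |V|=6 |E|=3  E = 0-q->0 1-q->0 3-p->3
step 2: apply R1 at {0↦3, 1↦2, 2↦5}  → |V|=5 |E|=2  E = 0-q->0 1-q->0
halt: no rule applies after step 2
NF edges: [(0, 0, 'q'), (1, 0, 'q')]

Answer: q:2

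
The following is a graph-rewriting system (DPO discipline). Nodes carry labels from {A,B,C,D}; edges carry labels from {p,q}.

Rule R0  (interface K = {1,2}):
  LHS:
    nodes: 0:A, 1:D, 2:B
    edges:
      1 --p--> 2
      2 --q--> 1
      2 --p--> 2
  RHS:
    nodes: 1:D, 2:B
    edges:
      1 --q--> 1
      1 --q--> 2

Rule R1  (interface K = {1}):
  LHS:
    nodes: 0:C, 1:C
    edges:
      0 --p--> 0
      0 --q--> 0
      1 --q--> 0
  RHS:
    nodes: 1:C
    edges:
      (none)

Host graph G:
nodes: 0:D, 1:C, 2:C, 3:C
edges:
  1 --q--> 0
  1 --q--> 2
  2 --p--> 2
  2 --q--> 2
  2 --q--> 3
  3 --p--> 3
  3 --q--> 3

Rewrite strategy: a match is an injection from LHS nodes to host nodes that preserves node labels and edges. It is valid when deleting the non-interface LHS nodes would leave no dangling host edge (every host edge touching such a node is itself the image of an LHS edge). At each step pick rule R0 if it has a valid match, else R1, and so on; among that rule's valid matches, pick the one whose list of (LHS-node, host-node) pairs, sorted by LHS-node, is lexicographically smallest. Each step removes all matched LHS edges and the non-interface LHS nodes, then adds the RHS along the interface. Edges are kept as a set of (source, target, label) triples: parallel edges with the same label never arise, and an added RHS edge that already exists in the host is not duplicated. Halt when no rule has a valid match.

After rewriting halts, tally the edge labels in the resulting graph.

Answer: q:1

Derivation:
start.  V:4 E:7  edges: 1-q->0 1-q->2 2-p->2 2-q->2 2-q->3 3-p->3 3-q->3
1. fire R1 via {0↦3, 1↦2}  →  V:3 E:4  edges: 1-q->0 1-q->2 2-p->2 2-q->2
2. fire R1 via {0↦2, 1↦1}  →  V:2 E:1  edges: 1-q->0
final graph: no rule applies after step 2
NF edges: [(1, 0, 'q')]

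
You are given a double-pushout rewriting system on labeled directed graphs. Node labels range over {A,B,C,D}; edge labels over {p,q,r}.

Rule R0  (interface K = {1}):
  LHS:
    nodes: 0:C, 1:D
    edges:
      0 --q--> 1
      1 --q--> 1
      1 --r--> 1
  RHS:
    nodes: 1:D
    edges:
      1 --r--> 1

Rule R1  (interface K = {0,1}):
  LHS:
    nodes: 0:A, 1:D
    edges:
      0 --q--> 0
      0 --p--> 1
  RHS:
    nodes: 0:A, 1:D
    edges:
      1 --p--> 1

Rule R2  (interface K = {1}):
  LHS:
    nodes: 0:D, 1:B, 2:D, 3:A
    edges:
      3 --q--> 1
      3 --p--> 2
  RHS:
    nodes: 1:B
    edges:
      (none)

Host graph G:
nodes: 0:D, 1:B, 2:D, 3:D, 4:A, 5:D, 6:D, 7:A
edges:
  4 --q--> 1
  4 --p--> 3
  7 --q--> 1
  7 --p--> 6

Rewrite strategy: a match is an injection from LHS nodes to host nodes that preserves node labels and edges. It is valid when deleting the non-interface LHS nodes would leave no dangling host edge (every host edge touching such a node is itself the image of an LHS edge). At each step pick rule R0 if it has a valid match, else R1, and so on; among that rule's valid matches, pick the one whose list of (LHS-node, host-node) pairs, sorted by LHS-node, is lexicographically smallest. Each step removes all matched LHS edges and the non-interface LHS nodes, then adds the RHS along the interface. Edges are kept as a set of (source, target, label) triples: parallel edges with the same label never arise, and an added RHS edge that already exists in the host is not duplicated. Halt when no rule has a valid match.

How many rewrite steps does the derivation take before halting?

Answer: 2

Rewrite trace:
[0] host  ⇒  8 nodes, 4 edges  {4-q->1 4-p->3 7-q->1 7-p->6}
[1] R2 @ {0↦0, 1↦1, 2↦3, 3↦4}  ⇒  5 nodes, 2 edges  {7-q->1 7-p->6}
[2] R2 @ {0↦2, 1↦1, 2↦6, 3↦7}  ⇒  2 nodes, 0 edges  {∅}
halt: no rule applies after step 2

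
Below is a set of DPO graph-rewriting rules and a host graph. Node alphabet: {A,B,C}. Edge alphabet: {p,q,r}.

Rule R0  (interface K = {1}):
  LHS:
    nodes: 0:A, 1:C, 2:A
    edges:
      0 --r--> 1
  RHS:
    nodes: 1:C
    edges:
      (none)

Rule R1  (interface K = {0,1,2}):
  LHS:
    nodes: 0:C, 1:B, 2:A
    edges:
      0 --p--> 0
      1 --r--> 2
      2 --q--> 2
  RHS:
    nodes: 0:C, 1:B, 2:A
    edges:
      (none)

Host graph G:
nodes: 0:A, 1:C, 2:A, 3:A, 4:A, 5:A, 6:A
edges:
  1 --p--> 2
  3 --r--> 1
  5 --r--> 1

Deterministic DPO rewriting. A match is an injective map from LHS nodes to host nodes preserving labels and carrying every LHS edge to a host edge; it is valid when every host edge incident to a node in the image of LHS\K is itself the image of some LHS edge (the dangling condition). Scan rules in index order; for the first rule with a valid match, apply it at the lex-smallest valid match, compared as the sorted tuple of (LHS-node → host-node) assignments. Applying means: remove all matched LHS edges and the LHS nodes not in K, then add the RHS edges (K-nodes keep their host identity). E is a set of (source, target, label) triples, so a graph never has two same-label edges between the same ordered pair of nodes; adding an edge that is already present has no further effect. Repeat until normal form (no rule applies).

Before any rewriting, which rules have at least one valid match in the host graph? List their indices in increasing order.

Answer: [R0]

Derivation:
R0: 6 valid matches — {0↦3, 1↦1, 2↦0}, {0↦3, 1↦1, 2↦4}, {0↦3, 1↦1, 2↦6} (+3 more)
R1: no valid match — LHS pattern not found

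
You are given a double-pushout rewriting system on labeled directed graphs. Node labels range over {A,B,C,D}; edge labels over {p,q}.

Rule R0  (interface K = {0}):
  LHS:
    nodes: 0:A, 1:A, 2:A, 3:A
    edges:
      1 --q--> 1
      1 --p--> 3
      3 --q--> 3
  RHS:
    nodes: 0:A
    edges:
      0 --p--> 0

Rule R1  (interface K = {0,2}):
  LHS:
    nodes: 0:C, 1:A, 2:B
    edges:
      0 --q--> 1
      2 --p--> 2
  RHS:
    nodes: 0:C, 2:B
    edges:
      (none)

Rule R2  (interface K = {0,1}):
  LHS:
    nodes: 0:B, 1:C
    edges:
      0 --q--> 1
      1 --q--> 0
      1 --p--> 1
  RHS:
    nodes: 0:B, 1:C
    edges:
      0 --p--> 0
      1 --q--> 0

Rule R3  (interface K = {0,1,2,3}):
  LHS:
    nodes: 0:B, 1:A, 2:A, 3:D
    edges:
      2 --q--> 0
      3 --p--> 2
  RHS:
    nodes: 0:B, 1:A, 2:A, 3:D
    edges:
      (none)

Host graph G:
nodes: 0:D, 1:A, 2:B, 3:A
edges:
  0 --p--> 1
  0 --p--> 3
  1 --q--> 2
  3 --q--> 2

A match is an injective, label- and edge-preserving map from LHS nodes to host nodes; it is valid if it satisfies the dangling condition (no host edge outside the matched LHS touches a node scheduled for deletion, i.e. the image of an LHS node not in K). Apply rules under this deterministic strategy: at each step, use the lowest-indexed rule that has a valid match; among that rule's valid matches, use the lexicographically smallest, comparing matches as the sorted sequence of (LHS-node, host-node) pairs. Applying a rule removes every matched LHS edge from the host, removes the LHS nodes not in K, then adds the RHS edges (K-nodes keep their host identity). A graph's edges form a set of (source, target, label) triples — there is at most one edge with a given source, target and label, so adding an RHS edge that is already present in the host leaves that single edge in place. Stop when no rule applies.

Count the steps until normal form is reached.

Answer: 2

Derivation:
initial: |V|=4 |E|=4  E = 0-p->1 0-p->3 1-q->2 3-q->2
step 1: apply R3 at {0↦2, 1↦1, 2↦3, 3↦0}  → |V|=4 |E|=2  E = 0-p->1 1-q->2
step 2: apply R3 at {0↦2, 1↦3, 2↦1, 3↦0}  → |V|=4 |E|=0  E = ∅
final graph: no rule applies after step 2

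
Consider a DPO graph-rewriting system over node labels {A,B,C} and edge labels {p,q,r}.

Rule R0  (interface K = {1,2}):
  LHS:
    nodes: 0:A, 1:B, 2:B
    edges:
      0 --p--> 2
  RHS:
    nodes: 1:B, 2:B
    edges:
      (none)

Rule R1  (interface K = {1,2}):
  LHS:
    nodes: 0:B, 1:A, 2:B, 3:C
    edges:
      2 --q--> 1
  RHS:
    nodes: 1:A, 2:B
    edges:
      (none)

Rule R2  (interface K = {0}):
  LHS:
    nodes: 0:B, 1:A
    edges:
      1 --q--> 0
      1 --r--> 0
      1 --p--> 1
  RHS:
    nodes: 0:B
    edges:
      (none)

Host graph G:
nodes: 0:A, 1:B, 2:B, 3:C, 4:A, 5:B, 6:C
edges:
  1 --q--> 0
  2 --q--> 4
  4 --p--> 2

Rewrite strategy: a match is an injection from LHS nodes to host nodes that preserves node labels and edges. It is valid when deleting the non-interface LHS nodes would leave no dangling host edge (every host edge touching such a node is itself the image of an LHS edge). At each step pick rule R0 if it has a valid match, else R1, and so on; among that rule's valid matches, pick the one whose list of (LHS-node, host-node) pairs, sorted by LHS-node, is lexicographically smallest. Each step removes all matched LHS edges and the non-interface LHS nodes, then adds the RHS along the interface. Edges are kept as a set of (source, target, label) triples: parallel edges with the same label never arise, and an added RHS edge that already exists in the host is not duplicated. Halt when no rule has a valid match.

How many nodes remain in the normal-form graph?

Answer: 3

Rewrite trace:
initial: |V|=7 |E|=3  E = 1-q->0 2-q->4 4-p->2
step 1: apply R1 at {0↦5, 1↦0, 2↦1, 3↦3}  → |V|=5 |E|=2  E = 2-q->4 4-p->2
step 2: apply R1 at {0↦1, 1↦4, 2↦2, 3↦6}  → |V|=3 |E|=1  E = 4-p->2
normal form: no rule applies after step 2
NF nodes: {0:A, 2:B, 4:A}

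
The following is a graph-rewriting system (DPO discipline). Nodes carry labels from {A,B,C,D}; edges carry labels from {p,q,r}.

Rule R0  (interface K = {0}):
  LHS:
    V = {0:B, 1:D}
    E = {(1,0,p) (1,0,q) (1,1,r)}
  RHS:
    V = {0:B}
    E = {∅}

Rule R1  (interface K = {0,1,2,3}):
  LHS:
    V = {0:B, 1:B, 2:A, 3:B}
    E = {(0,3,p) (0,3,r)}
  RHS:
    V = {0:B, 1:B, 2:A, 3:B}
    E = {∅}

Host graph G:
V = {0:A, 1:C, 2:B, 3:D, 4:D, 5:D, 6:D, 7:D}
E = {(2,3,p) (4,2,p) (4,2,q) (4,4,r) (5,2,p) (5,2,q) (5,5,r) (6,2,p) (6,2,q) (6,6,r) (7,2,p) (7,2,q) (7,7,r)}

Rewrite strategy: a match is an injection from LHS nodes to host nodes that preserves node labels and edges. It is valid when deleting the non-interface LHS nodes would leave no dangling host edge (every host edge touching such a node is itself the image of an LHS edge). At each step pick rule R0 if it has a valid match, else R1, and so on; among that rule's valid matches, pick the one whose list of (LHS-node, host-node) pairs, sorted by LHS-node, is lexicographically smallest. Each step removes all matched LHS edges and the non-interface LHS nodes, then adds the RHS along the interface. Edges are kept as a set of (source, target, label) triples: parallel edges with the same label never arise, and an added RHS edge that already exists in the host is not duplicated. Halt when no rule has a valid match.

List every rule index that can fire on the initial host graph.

Answer: [R0]

Rewrite trace:
R0: 4 valid matches — {0↦2, 1↦4}, {0↦2, 1↦5}, {0↦2, 1↦6} (+1 more)
R1: no valid match — LHS pattern not found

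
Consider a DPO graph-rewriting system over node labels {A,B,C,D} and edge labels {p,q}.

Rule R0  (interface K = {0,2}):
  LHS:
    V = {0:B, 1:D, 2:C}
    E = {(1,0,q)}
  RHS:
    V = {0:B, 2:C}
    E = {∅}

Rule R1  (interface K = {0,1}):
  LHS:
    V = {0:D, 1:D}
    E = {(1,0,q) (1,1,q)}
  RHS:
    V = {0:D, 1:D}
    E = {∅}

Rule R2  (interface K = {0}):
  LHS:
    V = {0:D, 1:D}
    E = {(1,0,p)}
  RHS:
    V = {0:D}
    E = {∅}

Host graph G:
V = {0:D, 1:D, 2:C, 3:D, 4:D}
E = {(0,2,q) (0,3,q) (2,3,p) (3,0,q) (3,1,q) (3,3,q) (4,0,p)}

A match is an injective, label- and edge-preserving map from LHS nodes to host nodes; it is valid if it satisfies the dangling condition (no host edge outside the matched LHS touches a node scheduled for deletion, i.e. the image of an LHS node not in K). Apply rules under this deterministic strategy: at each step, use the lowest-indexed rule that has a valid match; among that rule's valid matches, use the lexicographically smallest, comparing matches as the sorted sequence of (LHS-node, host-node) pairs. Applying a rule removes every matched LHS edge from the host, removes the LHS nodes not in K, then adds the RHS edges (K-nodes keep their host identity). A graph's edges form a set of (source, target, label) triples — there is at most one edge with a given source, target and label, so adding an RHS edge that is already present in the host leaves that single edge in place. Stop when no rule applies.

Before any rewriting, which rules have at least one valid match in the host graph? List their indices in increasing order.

Answer: [R1,R2]

Rewrite trace:
R0: no valid match — LHS pattern not found
R1: 2 valid matches — {0↦0, 1↦3}, {0↦1, 1↦3}
R2: 1 valid match — {0↦0, 1↦4}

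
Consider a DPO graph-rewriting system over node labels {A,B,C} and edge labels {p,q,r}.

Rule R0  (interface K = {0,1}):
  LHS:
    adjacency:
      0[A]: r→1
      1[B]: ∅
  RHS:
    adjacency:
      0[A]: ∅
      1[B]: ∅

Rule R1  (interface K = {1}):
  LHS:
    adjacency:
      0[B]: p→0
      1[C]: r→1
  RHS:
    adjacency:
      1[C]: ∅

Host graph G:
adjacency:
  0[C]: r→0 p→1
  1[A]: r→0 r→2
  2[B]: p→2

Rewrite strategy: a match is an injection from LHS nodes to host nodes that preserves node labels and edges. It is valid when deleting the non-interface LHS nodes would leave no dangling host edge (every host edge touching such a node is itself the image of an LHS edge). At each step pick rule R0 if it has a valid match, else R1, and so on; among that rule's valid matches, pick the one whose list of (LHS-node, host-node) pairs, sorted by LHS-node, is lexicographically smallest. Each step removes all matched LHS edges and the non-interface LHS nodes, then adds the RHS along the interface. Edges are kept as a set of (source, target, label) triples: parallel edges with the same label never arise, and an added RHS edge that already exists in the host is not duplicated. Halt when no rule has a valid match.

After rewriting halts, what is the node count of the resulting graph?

start.  V:3 E:5  edges: 0-r->0 0-p->1 1-r->0 1-r->2 2-p->2
1. fire R0 via {0↦1, 1↦2}  →  V:3 E:4  edges: 0-r->0 0-p->1 1-r->0 2-p->2
2. fire R1 via {0↦2, 1↦0}  →  V:2 E:2  edges: 0-p->1 1-r->0
final graph: no rule applies after step 2
NF nodes: {0:C, 1:A}

Answer: 2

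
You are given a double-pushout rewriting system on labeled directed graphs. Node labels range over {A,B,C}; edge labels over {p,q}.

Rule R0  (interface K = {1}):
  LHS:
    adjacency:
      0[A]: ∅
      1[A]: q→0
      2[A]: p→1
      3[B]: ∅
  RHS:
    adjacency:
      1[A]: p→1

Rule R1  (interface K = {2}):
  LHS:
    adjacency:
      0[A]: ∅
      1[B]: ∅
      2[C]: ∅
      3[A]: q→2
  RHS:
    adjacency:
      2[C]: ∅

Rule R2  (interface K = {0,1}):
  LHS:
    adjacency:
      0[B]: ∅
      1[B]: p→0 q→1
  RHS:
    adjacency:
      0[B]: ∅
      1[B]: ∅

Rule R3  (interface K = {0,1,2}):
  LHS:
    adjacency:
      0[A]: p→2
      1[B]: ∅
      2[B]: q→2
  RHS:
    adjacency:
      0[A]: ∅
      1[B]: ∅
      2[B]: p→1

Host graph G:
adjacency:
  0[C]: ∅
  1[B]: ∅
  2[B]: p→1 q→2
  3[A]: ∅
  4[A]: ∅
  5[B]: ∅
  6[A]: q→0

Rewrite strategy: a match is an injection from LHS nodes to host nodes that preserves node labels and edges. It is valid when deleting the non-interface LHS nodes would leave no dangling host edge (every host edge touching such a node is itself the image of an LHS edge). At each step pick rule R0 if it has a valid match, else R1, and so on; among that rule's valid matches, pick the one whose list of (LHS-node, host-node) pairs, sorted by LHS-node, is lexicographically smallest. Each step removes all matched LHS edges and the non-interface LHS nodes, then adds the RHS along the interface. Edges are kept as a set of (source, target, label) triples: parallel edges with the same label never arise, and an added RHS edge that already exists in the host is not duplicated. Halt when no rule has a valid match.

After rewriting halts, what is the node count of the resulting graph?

Answer: 4

Steps:
[0] host  ⇒  7 nodes, 3 edges  {2-p->1 2-q->2 6-q->0}
[1] R1 @ {0↦3, 1↦5, 2↦0, 3↦6}  ⇒  4 nodes, 2 edges  {2-p->1 2-q->2}
[2] R2 @ {0↦1, 1↦2}  ⇒  4 nodes, 0 edges  {∅}
normal form: no rule applies after step 2
NF nodes: {0:C, 1:B, 2:B, 4:A}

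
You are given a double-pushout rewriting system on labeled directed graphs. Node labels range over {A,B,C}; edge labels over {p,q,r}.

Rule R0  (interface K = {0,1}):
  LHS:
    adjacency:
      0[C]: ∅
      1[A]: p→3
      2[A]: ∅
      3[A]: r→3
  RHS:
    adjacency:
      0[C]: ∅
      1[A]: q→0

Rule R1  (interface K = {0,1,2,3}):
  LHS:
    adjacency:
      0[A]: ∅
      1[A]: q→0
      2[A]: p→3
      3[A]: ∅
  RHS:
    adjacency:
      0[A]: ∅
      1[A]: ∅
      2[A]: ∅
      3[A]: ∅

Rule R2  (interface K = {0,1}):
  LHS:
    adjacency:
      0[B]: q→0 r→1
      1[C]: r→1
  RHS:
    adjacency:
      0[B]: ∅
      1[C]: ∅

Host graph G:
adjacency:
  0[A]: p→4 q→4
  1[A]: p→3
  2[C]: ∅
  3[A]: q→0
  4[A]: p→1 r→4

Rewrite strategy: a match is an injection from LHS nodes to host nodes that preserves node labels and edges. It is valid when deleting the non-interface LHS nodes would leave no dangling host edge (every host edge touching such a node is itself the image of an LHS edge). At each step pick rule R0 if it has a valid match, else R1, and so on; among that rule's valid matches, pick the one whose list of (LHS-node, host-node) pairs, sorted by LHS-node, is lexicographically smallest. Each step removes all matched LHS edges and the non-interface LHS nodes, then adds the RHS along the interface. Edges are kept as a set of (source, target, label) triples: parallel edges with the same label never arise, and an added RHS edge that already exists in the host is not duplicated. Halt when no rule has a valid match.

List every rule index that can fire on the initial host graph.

Answer: [R1]

Rewrite trace:
R0: no valid match — 2 raw matches, all fail dangling condition
R1: 2 valid matches — {0↦0, 1↦3, 2↦4, 3↦1}, {0↦4, 1↦0, 2↦1, 3↦3}
R2: no valid match — LHS pattern not found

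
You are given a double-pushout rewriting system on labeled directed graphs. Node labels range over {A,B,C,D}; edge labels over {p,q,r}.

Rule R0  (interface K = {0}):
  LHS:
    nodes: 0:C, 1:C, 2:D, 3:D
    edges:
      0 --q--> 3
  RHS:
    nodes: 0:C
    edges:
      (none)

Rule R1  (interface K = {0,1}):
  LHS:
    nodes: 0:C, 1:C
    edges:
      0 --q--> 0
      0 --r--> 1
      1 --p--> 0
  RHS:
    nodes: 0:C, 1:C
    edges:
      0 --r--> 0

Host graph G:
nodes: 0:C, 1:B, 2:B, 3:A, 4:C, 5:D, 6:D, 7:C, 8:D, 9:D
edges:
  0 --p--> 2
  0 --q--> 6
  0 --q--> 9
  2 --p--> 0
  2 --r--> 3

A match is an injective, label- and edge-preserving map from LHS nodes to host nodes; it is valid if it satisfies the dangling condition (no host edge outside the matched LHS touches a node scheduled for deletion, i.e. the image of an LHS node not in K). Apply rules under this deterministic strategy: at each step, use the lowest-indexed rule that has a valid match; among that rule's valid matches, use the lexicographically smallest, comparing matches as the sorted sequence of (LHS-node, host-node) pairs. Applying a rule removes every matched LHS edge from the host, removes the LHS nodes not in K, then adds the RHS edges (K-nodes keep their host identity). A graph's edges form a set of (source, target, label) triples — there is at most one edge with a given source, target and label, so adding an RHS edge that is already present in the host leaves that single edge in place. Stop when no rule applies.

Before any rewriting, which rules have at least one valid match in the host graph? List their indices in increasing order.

R0: 8 valid matches — {0↦0, 1↦4, 2↦5, 3↦6}, {0↦0, 1↦4, 2↦5, 3↦9}, {0↦0, 1↦4, 2↦8, 3↦6} (+5 more)
R1: no valid match — LHS pattern not found

Answer: [R0]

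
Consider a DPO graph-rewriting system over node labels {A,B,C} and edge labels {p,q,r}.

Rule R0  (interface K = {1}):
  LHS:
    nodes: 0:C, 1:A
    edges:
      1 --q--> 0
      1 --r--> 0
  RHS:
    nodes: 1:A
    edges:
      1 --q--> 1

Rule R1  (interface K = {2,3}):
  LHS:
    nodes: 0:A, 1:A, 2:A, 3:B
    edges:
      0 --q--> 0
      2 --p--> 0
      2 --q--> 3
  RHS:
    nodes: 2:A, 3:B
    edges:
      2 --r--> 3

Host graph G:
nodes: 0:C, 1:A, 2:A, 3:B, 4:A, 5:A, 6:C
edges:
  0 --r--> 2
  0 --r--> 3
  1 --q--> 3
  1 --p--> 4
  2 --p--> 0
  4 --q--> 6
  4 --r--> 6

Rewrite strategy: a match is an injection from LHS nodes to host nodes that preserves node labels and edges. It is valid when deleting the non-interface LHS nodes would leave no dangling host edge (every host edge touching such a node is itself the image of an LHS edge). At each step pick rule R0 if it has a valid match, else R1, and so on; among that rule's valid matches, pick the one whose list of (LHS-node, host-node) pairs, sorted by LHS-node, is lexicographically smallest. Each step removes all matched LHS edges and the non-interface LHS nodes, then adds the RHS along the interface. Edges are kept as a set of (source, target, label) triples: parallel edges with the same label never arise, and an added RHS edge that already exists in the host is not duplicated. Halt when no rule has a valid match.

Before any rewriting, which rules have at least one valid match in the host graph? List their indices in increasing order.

Answer: [R0]

Derivation:
R0: 1 valid match — {0↦6, 1↦4}
R1: no valid match — LHS pattern not found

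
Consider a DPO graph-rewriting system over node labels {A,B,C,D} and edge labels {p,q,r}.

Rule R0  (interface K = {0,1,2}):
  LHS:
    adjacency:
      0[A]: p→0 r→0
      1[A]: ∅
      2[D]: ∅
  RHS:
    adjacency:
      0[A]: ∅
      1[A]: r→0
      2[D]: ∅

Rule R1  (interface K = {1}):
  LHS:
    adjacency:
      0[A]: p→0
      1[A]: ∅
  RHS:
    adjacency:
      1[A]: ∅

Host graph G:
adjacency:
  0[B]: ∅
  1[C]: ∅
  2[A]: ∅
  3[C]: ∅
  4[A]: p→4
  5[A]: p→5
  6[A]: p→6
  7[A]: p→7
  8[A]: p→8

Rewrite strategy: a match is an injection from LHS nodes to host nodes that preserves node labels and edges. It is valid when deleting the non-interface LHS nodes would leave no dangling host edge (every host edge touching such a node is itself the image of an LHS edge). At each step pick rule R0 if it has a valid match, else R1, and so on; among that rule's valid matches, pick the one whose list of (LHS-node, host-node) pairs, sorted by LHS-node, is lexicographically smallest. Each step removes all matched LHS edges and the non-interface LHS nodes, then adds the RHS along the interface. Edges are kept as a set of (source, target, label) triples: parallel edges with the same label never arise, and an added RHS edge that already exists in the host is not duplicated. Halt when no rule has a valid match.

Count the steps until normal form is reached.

Answer: 5

Steps:
start.  V:9 E:5  edges: 4-p->4 5-p->5 6-p->6 7-p->7 8-p->8
1. fire R1 via {0↦4, 1↦2}  →  V:8 E:4  edges: 5-p->5 6-p->6 7-p->7 8-p->8
2. fire R1 via {0↦5, 1↦2}  →  V:7 E:3  edges: 6-p->6 7-p->7 8-p->8
3. fire R1 via {0↦6, 1↦2}  →  V:6 E:2  edges: 7-p->7 8-p->8
4. fire R1 via {0↦7, 1↦2}  →  V:5 E:1  edges: 8-p->8
5. fire R1 via {0↦8, 1↦2}  →  V:4 E:0  edges: ∅
halt: no rule applies after step 5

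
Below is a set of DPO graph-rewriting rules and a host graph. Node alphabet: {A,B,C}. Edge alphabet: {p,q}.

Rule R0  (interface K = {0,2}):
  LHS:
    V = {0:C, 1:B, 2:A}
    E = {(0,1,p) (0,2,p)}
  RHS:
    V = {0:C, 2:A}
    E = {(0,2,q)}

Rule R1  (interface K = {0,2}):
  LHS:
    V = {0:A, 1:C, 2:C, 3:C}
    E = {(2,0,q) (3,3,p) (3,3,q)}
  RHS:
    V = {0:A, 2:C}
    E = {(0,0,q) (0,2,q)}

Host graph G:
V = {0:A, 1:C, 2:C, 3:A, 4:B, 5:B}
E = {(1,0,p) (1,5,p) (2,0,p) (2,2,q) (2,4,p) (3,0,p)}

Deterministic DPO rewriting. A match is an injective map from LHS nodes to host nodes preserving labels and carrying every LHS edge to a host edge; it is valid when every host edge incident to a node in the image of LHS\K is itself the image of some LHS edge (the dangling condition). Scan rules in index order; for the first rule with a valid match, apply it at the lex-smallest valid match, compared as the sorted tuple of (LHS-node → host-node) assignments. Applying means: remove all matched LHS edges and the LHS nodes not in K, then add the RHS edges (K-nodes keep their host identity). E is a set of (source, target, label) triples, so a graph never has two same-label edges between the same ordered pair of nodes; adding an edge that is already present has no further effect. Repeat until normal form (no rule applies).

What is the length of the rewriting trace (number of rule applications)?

[0] host  ⇒  6 nodes, 6 edges  {1-p->0 1-p->5 2-p->0 2-q->2 2-p->4 3-p->0}
[1] R0 @ {0↦1, 1↦5, 2↦0}  ⇒  5 nodes, 5 edges  {1-q->0 2-p->0 2-q->2 2-p->4 3-p->0}
[2] R0 @ {0↦2, 1↦4, 2↦0}  ⇒  4 nodes, 4 edges  {1-q->0 2-q->0 2-q->2 3-p->0}
halt: no rule applies after step 2

Answer: 2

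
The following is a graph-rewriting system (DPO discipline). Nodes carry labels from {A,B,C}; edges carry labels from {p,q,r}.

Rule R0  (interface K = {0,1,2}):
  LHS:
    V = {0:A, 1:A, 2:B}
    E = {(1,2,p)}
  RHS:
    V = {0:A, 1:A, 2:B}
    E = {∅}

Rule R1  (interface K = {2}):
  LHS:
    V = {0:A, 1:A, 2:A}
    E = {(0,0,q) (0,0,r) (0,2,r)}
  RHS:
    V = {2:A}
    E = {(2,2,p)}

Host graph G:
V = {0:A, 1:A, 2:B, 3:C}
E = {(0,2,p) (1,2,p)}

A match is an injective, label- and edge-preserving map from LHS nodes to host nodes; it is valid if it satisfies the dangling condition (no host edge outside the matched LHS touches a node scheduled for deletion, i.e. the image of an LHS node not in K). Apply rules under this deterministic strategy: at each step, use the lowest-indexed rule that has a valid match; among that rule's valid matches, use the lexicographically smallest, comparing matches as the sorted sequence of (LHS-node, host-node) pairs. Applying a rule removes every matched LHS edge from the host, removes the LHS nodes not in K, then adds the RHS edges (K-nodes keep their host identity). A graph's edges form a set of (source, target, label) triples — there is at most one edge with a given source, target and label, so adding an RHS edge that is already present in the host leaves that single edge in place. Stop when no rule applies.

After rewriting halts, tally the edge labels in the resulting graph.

[0] host  ⇒  4 nodes, 2 edges  {0-p->2 1-p->2}
[1] R0 @ {0↦0, 1↦1, 2↦2}  ⇒  4 nodes, 1 edges  {0-p->2}
[2] R0 @ {0↦1, 1↦0, 2↦2}  ⇒  4 nodes, 0 edges  {∅}
final graph: no rule applies after step 2
NF edges: []

Answer: (no edges)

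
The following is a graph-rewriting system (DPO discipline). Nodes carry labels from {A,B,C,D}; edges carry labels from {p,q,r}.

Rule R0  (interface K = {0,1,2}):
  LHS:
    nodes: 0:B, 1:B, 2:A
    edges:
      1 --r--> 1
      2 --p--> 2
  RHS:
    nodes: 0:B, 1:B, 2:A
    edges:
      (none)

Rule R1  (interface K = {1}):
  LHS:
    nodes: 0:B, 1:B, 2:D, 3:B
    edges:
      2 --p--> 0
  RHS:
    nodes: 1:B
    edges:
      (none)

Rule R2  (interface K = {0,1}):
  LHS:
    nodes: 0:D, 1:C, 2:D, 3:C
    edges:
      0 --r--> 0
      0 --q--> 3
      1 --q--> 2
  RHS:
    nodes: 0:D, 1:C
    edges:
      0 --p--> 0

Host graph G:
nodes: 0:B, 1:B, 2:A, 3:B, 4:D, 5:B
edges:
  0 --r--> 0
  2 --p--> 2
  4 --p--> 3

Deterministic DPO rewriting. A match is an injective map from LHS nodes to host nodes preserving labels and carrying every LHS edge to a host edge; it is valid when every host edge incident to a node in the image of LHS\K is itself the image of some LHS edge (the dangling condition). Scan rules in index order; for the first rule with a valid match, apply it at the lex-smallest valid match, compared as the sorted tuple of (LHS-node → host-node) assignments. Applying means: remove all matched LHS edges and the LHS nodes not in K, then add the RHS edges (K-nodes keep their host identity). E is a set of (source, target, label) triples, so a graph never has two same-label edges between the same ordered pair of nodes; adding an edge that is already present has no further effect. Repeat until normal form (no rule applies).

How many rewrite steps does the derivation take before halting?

initial: |V|=6 |E|=3  E = 0-r->0 2-p->2 4-p->3
step 1: apply R0 at {0↦1, 1↦0, 2↦2}  → |V|=6 |E|=1  E = 4-p->3
step 2: apply R1 at {0↦3, 1↦0, 2↦4, 3↦1}  → |V|=3 |E|=0  E = ∅
normal form: no rule applies after step 2

Answer: 2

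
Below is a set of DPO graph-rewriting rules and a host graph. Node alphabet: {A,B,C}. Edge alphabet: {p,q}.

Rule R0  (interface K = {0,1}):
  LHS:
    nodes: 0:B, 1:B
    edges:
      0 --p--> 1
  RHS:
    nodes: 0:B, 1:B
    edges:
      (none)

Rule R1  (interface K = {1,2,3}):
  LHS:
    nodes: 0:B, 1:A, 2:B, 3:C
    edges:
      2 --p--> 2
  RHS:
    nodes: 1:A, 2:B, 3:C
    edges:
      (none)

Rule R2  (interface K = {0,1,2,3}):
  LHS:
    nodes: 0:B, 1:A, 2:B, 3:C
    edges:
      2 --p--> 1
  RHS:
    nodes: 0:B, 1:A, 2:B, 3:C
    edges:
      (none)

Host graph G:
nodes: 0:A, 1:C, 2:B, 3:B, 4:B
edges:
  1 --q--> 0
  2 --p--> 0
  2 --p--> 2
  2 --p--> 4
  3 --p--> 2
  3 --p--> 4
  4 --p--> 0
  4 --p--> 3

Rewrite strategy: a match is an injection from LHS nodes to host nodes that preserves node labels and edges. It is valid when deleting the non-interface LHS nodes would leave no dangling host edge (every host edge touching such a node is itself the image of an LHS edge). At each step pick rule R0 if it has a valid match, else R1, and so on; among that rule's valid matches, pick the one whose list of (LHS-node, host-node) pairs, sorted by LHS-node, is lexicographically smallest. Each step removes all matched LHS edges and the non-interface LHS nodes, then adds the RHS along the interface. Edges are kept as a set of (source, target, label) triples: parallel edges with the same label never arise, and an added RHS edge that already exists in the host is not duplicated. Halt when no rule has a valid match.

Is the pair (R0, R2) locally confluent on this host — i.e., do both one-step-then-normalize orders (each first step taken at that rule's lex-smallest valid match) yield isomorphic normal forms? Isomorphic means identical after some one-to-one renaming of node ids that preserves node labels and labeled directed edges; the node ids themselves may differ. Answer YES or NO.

branch R0-first: apply at {0↦2, 1↦4} → |E|=7, then 6 more step(s) → NF |V|=4 |E|=1 V={0:A, 1:C, 2:B, 4:B} E=1-q->0
branch R2-first: apply at {0↦2, 1↦0, 2↦4, 3↦1} → |E|=7, then 6 more step(s) → NF |V|=4 |E|=1 V={0:A, 1:C, 2:B, 4:B} E=1-q->0
graphs isomorphic (equal up to label-preserving node renaming)

Answer: YES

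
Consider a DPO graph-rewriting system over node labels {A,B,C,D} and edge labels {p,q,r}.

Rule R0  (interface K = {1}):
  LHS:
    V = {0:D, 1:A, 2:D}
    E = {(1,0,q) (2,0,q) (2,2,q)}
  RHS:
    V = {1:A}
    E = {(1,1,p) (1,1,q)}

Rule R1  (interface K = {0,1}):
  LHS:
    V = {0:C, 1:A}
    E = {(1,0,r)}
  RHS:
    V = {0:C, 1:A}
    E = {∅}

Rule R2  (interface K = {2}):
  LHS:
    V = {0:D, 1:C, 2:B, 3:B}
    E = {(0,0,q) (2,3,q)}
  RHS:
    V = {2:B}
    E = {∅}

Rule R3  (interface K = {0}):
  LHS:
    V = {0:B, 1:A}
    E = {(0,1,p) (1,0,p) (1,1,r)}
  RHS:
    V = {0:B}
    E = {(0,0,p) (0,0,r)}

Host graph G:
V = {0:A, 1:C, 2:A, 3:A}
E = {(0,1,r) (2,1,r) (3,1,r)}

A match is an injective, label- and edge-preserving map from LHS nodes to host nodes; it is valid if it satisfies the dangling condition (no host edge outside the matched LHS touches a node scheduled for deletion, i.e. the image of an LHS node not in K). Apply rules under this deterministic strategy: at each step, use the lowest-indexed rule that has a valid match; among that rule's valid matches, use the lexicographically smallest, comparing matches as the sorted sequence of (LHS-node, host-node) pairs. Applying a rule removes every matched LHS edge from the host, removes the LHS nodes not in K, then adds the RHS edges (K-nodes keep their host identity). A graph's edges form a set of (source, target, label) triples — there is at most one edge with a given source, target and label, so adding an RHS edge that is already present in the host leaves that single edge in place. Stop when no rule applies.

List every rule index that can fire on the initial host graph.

Answer: [R1]

Derivation:
R0: no valid match — LHS pattern not found
R1: 3 valid matches — {0↦1, 1↦0}, {0↦1, 1↦2}, {0↦1, 1↦3}
R2: no valid match — LHS pattern not found
R3: no valid match — LHS pattern not found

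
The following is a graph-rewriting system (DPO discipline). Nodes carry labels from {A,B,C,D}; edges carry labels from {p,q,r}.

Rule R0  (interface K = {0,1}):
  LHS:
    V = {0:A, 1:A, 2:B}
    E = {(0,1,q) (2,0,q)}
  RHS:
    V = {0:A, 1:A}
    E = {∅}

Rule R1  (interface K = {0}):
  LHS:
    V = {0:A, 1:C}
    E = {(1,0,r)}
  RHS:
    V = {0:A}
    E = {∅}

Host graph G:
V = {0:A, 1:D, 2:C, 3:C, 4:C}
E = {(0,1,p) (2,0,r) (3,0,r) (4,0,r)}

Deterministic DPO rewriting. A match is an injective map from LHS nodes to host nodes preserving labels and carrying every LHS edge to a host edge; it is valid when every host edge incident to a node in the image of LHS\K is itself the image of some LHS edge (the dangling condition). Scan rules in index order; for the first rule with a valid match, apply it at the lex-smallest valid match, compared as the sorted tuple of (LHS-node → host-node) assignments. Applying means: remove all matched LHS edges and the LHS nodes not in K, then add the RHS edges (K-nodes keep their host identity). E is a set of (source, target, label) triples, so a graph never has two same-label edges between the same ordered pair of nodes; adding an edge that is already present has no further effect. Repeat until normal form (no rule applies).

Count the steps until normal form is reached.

Answer: 3

Rewrite trace:
start.  V:5 E:4  edges: 0-p->1 2-r->0 3-r->0 4-r->0
1. fire R1 via {0↦0, 1↦2}  →  V:4 E:3  edges: 0-p->1 3-r->0 4-r->0
2. fire R1 via {0↦0, 1↦3}  →  V:3 E:2  edges: 0-p->1 4-r->0
3. fire R1 via {0↦0, 1↦4}  →  V:2 E:1  edges: 0-p->1
final graph: no rule applies after step 3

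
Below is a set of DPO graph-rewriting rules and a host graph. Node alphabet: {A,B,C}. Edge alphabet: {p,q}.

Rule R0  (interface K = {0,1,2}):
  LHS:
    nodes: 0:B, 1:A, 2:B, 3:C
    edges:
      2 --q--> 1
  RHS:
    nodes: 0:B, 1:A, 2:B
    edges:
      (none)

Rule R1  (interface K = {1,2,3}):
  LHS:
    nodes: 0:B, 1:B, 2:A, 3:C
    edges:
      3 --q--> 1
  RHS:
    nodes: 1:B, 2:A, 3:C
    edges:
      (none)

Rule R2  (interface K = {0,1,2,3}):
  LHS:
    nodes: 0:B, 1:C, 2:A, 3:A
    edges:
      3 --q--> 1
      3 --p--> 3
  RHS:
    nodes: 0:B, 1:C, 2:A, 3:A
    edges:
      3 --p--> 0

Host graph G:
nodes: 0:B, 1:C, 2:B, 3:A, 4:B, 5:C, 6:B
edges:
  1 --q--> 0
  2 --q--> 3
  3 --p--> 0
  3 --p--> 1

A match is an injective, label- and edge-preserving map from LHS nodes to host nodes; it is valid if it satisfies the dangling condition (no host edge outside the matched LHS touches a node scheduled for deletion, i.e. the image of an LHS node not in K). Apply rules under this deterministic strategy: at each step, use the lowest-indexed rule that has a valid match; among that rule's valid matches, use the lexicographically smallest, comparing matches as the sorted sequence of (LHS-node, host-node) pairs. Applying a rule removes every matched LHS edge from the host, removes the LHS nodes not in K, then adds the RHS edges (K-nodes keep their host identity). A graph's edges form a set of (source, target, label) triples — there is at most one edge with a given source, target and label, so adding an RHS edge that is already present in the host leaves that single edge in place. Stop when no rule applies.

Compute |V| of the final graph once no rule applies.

Answer: 5

Derivation:
initial: |V|=7 |E|=4  E = 1-q->0 2-q->3 3-p->0 3-p->1
step 1: apply R0 at {0↦0, 1↦3, 2↦2, 3↦5}  → |V|=6 |E|=3  E = 1-q->0 3-p->0 3-p->1
step 2: apply R1 at {0↦2, 1↦0, 2↦3, 3↦1}  → |V|=5 |E|=2  E = 3-p->0 3-p->1
halt: no rule applies after step 2
NF nodes: {0:B, 1:C, 3:A, 4:B, 6:B}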